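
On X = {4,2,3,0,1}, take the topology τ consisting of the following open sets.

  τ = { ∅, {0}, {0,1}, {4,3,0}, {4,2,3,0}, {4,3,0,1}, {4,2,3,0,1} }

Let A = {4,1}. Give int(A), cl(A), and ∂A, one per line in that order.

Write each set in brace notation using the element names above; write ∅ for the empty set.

interior: largest open inside A is ∅ (from ∅)
cl via duality: int({2,3,0}) = {0}, so X∖{0} = {4,2,3,1}
cl∖int = {4,2,3,1}

int(A) = ∅
cl(A)  = {4,2,3,1}
∂A     = {4,2,3,1}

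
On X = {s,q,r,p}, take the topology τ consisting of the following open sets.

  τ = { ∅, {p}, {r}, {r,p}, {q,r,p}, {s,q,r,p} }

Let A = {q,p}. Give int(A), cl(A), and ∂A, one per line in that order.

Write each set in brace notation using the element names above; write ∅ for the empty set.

interior: largest open inside A is {p} (from ∅, {p})
cl via duality: int({s,r}) = {r}, so X∖{r} = {s,q,p}
cl∖int = {s,q}

int(A) = {p}
cl(A)  = {s,q,p}
∂A     = {s,q}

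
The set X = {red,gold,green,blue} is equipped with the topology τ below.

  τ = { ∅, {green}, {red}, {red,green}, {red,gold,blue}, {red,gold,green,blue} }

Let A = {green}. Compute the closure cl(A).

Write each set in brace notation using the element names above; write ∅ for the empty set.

cl via duality: int({red,gold,blue}) = {red,gold,blue}, so X∖{red,gold,blue} = {green}

{green}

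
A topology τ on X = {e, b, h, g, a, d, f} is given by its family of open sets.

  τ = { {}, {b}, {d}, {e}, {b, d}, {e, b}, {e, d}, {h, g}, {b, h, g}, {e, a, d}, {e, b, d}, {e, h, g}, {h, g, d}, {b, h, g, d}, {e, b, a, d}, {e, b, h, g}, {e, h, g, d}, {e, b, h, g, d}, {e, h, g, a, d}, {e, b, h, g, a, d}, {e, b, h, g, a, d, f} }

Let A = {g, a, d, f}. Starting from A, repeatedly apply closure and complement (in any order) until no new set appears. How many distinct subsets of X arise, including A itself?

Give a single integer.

10

cl via duality: int({e, b, h}) = {e, b}, so X∖{e, b} = {h, g, a, d, f}
Write k for closure, c for complement:
  1. A     = {g, a, d, f}
  2. kA    = {h, g, a, d, f}
  3. cA    = {e, b, h}
  4. ckA   = {e, b}
  5. kcA   = {e, b, h, g, a, f}
  6. kckA  = {e, b, a, f}
  7. ckcA  = {d}
  8. ckckA = {h, g, d}
  9. kckcA = {a, d, f}
  10. ckckcA = {e, b, h, g}
applying k or c yields no new set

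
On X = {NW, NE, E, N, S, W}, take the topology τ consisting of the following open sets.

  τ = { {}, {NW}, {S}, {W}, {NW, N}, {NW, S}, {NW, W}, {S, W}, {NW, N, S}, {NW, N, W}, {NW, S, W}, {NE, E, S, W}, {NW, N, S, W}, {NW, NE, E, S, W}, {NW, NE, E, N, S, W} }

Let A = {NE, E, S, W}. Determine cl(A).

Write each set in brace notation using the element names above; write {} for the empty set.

{NE, E, S, W}

closure: X∖int(X∖A) = X∖{NW, N} = {NE, E, S, W}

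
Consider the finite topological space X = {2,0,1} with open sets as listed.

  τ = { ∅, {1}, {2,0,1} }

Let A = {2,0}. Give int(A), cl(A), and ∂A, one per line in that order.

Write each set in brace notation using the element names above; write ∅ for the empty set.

int(A) = ∅
cl(A)  = {2,0}
∂A     = {2,0}

opens ⊆ A: ∅; union → int = ∅
complement {1}; its interior {1}; cl(A) = X∖{1} = {2,0}
boundary = {2,0} ∖ ∅ = {2,0}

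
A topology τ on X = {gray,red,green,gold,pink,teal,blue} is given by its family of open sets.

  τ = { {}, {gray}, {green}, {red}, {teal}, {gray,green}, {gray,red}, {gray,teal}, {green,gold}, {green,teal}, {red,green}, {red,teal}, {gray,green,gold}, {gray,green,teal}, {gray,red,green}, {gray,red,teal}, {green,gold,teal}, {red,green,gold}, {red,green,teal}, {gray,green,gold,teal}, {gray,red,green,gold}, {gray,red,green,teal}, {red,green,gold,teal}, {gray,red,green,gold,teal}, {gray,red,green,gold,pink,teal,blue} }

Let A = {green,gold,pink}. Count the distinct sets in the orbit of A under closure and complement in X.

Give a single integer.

cl via duality: int({gray,red,teal,blue}) = {gray,red,teal}, so X∖{gray,red,teal} = {green,gold,pink,blue}
Write k for closure, c for complement:
  1. A     = {green,gold,pink}
  2. kA    = {green,gold,pink,blue}
  3. cA    = {gray,red,teal,blue}
  4. ckA   = {gray,red,teal}
  5. kcA   = {gray,red,pink,teal,blue}
  6. ckcA  = {green,gold}
applying k or c yields no new set

6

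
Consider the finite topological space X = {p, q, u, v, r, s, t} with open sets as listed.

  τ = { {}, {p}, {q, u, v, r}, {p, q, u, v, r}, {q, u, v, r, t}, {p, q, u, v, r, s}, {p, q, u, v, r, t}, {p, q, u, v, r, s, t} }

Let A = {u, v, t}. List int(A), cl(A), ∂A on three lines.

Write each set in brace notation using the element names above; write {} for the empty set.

int(A) = {}
cl(A)  = {q, u, v, r, s, t}
∂A     = {q, u, v, r, s, t}

interior: largest open inside A is {} (from {})
cl via duality: int({p, q, r, s}) = {p}, so X∖{p} = {q, u, v, r, s, t}
cl∖int = {q, u, v, r, s, t}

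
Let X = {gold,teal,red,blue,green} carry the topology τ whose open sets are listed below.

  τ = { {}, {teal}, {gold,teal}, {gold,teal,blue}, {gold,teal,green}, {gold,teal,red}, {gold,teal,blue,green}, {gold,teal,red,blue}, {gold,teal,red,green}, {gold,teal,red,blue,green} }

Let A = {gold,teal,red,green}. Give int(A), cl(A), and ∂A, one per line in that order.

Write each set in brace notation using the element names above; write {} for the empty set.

int(A) = {gold,teal,red,green}
cl(A)  = {gold,teal,red,blue,green}
∂A     = {blue}

interior: largest open inside A is {gold,teal,red,green} (from {}, {teal}, {gold,teal}, {gold,teal,red}, {gold,teal,green}, {gold,teal,red,green})
cl via duality: int({blue}) = {}, so X∖{} = {gold,teal,red,blue,green}
cl∖int = {blue}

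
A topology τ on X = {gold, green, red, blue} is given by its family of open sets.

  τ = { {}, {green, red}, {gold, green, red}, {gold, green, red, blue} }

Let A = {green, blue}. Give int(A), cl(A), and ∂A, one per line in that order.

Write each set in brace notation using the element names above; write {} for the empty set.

int(A) = {}
cl(A)  = {gold, green, red, blue}
∂A     = {gold, green, red, blue}

interior: largest open inside A is {} (from {})
cl via duality: int({gold, red}) = {}, so X∖{} = {gold, green, red, blue}
cl∖int = {gold, green, red, blue}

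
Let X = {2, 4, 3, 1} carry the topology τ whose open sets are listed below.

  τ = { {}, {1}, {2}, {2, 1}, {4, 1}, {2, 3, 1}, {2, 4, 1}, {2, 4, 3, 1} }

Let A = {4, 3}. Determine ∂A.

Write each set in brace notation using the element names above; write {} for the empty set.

U open, U⊆A: {}. int(A) = ⋃ = {}
X∖A={2, 1}, int(X∖A)={2, 1}, hence cl(A)={4, 3}
∂A: remove int from cl → {4, 3}

{4, 3}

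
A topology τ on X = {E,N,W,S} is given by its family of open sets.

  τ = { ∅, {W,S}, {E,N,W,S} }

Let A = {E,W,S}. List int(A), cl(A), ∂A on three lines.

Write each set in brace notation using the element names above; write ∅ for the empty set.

int(A) = {W,S}
cl(A)  = {E,N,W,S}
∂A     = {E,N}

U open, U⊆A: ∅, {W,S}. int(A) = ⋃ = {W,S}
X∖A={N}, int(X∖A)=∅, hence cl(A)={E,N,W,S}
∂A: remove int from cl → {E,N}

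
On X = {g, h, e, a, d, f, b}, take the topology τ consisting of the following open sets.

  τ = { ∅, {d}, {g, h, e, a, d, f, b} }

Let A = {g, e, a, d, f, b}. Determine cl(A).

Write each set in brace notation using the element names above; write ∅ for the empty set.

closure: X∖int(X∖A) = X∖∅ = {g, h, e, a, d, f, b}

{g, h, e, a, d, f, b}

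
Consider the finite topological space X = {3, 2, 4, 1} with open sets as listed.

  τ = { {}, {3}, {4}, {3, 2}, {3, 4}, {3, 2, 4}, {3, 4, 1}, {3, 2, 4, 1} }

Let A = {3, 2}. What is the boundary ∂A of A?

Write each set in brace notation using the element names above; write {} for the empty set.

{1}

U open, U⊆A: {}, {3}, {3, 2}. int(A) = ⋃ = {3, 2}
X∖A={4, 1}, int(X∖A)={4}, hence cl(A)={3, 2, 1}
∂A: remove int from cl → {1}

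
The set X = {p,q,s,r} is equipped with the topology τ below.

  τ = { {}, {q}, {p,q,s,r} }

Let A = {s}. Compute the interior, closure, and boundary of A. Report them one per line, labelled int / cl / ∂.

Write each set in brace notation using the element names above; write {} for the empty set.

open subsets of A: {}; so int(A) = {}
closure: X∖int(X∖A) = X∖{q} = {p,s,r}
∂A = {p,s,r} minus {} = {p,s,r}

int(A) = {}
cl(A)  = {p,s,r}
∂A     = {p,s,r}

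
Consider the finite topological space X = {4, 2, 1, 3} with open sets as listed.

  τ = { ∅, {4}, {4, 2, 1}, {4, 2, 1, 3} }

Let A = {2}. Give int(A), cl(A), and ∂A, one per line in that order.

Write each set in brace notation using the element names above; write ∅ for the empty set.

U open, U⊆A: ∅. int(A) = ⋃ = ∅
X∖A={4, 1, 3}, int(X∖A)={4}, hence cl(A)={2, 1, 3}
∂A: remove int from cl → {2, 1, 3}

int(A) = ∅
cl(A)  = {2, 1, 3}
∂A     = {2, 1, 3}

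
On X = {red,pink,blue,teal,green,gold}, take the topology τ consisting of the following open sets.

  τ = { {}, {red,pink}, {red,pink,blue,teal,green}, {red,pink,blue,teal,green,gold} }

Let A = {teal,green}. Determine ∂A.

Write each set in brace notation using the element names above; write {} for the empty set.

U open, U⊆A: {}. int(A) = ⋃ = {}
X∖A={red,pink,blue,gold}, int(X∖A)={red,pink}, hence cl(A)={blue,teal,green,gold}
∂A: remove int from cl → {blue,teal,green,gold}

{blue,teal,green,gold}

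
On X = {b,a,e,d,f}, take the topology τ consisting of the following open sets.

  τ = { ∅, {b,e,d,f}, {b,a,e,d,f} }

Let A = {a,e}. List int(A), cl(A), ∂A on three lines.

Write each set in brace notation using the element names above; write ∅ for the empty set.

interior: largest open inside A is ∅ (from ∅)
cl via duality: int({b,d,f}) = ∅, so X∖∅ = {b,a,e,d,f}
cl∖int = {b,a,e,d,f}

int(A) = ∅
cl(A)  = {b,a,e,d,f}
∂A     = {b,a,e,d,f}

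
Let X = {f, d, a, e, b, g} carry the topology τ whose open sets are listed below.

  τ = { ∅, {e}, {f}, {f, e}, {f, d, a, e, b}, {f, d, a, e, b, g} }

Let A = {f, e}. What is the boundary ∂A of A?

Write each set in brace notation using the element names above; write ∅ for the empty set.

{d, a, b, g}

opens ⊆ A: ∅, {f}, {e}, {f, e}; union → int = {f, e}
complement {d, a, b, g}; its interior ∅; cl(A) = X∖∅ = {f, d, a, e, b, g}
boundary = {f, d, a, e, b, g} ∖ {f, e} = {d, a, b, g}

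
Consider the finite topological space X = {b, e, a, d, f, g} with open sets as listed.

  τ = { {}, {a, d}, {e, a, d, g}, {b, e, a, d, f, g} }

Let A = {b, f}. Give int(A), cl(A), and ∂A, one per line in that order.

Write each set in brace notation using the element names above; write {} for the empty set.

int(A) = {}
cl(A)  = {b, f}
∂A     = {b, f}

U open, U⊆A: {}. int(A) = ⋃ = {}
X∖A={e, a, d, g}, int(X∖A)={e, a, d, g}, hence cl(A)={b, f}
∂A: remove int from cl → {b, f}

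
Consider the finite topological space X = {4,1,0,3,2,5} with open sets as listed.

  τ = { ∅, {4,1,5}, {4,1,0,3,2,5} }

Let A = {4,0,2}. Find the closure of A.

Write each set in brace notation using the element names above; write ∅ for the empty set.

cl via duality: int({1,3,5}) = ∅, so X∖∅ = {4,1,0,3,2,5}

{4,1,0,3,2,5}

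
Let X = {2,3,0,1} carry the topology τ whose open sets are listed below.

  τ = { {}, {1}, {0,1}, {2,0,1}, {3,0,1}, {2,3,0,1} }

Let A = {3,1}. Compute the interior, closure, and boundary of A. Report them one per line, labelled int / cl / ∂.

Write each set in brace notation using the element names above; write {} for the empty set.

open subsets of A: {}, {1}; so int(A) = {1}
closure: X∖int(X∖A) = X∖{} = {2,3,0,1}
∂A = {2,3,0,1} minus {1} = {2,3,0}

int(A) = {1}
cl(A)  = {2,3,0,1}
∂A     = {2,3,0}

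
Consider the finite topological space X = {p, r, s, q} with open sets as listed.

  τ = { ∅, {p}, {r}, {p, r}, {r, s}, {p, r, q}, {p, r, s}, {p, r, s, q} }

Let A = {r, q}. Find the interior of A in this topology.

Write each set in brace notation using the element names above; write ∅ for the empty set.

U open, U⊆A: ∅, {r}. int(A) = ⋃ = {r}

{r}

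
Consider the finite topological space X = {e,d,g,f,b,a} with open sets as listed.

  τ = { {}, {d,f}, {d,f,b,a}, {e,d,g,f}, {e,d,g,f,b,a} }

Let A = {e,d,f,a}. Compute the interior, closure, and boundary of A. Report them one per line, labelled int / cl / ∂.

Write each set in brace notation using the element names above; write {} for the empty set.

U open, U⊆A: {}, {d,f}. int(A) = ⋃ = {d,f}
X∖A={g,b}, int(X∖A)={}, hence cl(A)={e,d,g,f,b,a}
∂A: remove int from cl → {e,g,b,a}

int(A) = {d,f}
cl(A)  = {e,d,g,f,b,a}
∂A     = {e,g,b,a}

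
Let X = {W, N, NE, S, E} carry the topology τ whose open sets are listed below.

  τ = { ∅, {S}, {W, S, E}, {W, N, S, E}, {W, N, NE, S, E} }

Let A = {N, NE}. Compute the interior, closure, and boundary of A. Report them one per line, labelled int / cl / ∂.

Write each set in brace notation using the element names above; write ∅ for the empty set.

int(A) = ∅
cl(A)  = {N, NE}
∂A     = {N, NE}

U open, U⊆A: ∅. int(A) = ⋃ = ∅
X∖A={W, S, E}, int(X∖A)={W, S, E}, hence cl(A)={N, NE}
∂A: remove int from cl → {N, NE}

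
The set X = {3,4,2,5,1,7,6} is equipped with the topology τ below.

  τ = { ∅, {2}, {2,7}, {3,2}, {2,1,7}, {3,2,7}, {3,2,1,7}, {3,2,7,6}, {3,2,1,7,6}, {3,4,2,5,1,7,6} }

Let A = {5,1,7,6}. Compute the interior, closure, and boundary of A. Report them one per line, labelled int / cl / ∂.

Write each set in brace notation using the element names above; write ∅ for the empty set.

open subsets of A: ∅; so int(A) = ∅
closure: X∖int(X∖A) = X∖{3,2} = {4,5,1,7,6}
∂A = {4,5,1,7,6} minus ∅ = {4,5,1,7,6}

int(A) = ∅
cl(A)  = {4,5,1,7,6}
∂A     = {4,5,1,7,6}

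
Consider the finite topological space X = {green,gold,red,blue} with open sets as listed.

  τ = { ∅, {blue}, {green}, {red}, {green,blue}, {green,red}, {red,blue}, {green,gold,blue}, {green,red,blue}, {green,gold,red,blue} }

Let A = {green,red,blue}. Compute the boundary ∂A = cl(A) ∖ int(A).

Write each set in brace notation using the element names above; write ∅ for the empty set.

U open, U⊆A: ∅, {red}, {green}, {blue}, {green,blue}, {green,red}, {red,blue}, {green,red,blue}. int(A) = ⋃ = {green,red,blue}
X∖A={gold}, int(X∖A)=∅, hence cl(A)={green,gold,red,blue}
∂A: remove int from cl → {gold}

{gold}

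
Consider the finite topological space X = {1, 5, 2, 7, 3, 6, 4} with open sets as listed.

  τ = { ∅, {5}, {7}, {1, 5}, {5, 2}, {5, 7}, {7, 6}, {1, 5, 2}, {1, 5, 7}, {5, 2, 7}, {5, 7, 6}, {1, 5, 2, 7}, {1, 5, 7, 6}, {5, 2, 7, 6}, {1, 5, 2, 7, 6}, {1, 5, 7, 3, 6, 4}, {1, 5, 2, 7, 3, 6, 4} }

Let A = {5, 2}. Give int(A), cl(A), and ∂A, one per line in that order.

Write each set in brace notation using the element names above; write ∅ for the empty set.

U open, U⊆A: ∅, {5}, {5, 2}. int(A) = ⋃ = {5, 2}
X∖A={1, 7, 3, 6, 4}, int(X∖A)={7, 6}, hence cl(A)={1, 5, 2, 3, 4}
∂A: remove int from cl → {1, 3, 4}

int(A) = {5, 2}
cl(A)  = {1, 5, 2, 3, 4}
∂A     = {1, 3, 4}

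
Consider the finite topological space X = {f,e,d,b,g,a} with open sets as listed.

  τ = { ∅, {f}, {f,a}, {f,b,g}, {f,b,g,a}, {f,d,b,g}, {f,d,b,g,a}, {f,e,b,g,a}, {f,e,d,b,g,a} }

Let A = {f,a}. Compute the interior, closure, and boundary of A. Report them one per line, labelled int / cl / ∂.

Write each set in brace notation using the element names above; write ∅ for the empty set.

open subsets of A: ∅, {f}, {f,a}; so int(A) = {f,a}
closure: X∖int(X∖A) = X∖∅ = {f,e,d,b,g,a}
∂A = {f,e,d,b,g,a} minus {f,a} = {e,d,b,g}

int(A) = {f,a}
cl(A)  = {f,e,d,b,g,a}
∂A     = {e,d,b,g}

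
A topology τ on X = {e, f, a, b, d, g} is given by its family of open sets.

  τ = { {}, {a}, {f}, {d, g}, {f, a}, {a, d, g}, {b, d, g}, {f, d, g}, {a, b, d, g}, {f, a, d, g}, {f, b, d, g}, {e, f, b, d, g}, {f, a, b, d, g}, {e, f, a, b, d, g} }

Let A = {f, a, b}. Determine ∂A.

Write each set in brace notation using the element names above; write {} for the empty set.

{e, b}

U open, U⊆A: {}, {f}, {a}, {f, a}. int(A) = ⋃ = {f, a}
X∖A={e, d, g}, int(X∖A)={d, g}, hence cl(A)={e, f, a, b}
∂A: remove int from cl → {e, b}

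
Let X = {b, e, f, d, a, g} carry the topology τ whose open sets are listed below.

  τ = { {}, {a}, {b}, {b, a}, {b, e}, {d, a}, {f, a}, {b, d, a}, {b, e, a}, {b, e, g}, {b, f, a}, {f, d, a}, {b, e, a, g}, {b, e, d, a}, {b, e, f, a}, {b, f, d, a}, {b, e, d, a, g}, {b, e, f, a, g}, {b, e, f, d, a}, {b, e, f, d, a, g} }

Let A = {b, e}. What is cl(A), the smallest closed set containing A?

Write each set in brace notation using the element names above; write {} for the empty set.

{b, e, g}

complement {f, d, a, g}; its interior {f, d, a}; cl(A) = X∖{f, d, a} = {b, e, g}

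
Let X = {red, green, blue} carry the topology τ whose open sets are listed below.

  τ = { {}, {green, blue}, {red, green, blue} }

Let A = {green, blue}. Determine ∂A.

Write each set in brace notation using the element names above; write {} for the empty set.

open subsets of A: {}, {green, blue}; so int(A) = {green, blue}
closure: X∖int(X∖A) = X∖{} = {red, green, blue}
∂A = {red, green, blue} minus {green, blue} = {red}

{red}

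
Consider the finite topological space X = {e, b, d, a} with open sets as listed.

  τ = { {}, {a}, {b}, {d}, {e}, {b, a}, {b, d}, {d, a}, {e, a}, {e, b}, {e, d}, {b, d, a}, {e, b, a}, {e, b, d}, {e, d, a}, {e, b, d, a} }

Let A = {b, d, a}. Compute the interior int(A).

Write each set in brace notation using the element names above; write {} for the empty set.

{b, d, a}

opens ⊆ A: {}, {b}, {a}, {d}, {b, d}, {b, a}, {d, a}, {b, d, a}; union → int = {b, d, a}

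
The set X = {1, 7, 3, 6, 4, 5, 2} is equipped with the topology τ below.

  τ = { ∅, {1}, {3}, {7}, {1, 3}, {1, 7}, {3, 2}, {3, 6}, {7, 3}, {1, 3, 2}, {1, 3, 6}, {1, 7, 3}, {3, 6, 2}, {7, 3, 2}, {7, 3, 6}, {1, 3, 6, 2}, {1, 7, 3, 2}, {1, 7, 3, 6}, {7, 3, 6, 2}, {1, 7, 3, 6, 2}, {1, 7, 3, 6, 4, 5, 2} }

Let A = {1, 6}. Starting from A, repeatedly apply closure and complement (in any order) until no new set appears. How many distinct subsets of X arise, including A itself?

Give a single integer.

complement {7, 3, 4, 5, 2}; its interior {7, 3, 2}; cl(A) = X∖{7, 3, 2} = {1, 6, 4, 5}
With k = closure, c = complement:
  1. A     = {1, 6}
  2. kA    = {1, 6, 4, 5}
  3. cA    = {7, 3, 4, 5, 2}
  4. ckA   = {7, 3, 2}
  5. kcA   = {7, 3, 6, 4, 5, 2}
  6. ckcA  = {1}
  7. kckcA = {1, 4, 5}
  8. ckckcA = {7, 3, 6, 2}
k, c of each give nothing new

8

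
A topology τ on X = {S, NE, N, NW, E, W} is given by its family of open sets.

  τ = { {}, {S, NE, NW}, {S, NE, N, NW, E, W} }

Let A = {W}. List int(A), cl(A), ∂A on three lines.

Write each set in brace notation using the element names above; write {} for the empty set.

int(A) = {}
cl(A)  = {N, E, W}
∂A     = {N, E, W}

open subsets of A: {}; so int(A) = {}
closure: X∖int(X∖A) = X∖{S, NE, NW} = {N, E, W}
∂A = {N, E, W} minus {} = {N, E, W}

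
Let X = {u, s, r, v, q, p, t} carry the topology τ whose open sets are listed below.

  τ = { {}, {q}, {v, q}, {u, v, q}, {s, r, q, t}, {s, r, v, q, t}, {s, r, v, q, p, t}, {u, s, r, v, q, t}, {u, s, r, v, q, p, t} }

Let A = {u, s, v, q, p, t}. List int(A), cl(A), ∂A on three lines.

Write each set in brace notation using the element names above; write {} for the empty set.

int(A) = {u, v, q}
cl(A)  = {u, s, r, v, q, p, t}
∂A     = {s, r, p, t}

U open, U⊆A: {}, {q}, {v, q}, {u, v, q}. int(A) = ⋃ = {u, v, q}
X∖A={r}, int(X∖A)={}, hence cl(A)={u, s, r, v, q, p, t}
∂A: remove int from cl → {s, r, p, t}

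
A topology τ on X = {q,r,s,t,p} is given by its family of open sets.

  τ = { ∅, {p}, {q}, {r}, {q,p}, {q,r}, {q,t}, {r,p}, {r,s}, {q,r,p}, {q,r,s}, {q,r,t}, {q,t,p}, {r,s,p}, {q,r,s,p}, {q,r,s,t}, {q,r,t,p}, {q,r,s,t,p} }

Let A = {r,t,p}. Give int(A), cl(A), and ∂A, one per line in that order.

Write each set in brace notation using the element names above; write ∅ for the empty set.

int(A) = {r,p}
cl(A)  = {r,s,t,p}
∂A     = {s,t}

interior: largest open inside A is {r,p} (from ∅, {p}, {r}, {r,p})
cl via duality: int({q,s}) = {q}, so X∖{q} = {r,s,t,p}
cl∖int = {s,t}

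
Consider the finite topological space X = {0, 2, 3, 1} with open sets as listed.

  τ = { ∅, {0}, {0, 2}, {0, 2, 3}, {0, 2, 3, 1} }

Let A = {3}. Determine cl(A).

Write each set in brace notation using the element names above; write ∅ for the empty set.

{3, 1}

X∖A={0, 2, 1}, int(X∖A)={0, 2}, hence cl(A)={3, 1}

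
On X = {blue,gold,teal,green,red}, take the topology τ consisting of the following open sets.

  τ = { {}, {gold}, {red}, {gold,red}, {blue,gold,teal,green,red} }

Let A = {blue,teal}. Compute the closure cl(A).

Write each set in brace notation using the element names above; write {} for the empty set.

X∖A={gold,green,red}, int(X∖A)={gold,red}, hence cl(A)={blue,teal,green}

{blue,teal,green}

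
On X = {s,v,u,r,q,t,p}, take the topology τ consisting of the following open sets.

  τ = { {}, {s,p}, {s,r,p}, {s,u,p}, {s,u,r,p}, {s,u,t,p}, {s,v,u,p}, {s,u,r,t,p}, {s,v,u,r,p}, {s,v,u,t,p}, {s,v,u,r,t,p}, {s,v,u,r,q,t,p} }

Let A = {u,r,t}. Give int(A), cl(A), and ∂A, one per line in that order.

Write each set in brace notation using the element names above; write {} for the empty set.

open subsets of A: {}; so int(A) = {}
closure: X∖int(X∖A) = X∖{s,p} = {v,u,r,q,t}
∂A = {v,u,r,q,t} minus {} = {v,u,r,q,t}

int(A) = {}
cl(A)  = {v,u,r,q,t}
∂A     = {v,u,r,q,t}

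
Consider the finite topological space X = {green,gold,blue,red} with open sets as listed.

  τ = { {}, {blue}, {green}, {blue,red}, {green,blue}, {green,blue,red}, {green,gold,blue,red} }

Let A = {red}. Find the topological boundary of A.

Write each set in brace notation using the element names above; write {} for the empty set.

open subsets of A: {}; so int(A) = {}
closure: X∖int(X∖A) = X∖{green,blue} = {gold,red}
∂A = {gold,red} minus {} = {gold,red}

{gold,red}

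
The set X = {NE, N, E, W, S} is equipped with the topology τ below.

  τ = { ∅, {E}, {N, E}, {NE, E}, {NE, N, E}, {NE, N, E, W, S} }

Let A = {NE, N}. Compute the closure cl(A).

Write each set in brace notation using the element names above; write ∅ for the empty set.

{NE, N, W, S}

complement {E, W, S}; its interior {E}; cl(A) = X∖{E} = {NE, N, W, S}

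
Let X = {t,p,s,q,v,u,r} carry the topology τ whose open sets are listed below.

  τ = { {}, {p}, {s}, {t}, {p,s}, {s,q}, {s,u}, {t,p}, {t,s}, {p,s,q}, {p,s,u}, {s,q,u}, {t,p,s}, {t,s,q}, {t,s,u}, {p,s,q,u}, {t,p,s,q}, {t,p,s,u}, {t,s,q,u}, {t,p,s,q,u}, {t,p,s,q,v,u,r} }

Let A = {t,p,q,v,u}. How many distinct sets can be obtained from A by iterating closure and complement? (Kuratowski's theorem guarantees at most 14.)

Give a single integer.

closure: X∖int(X∖A) = X∖{s} = {t,p,q,v,u,r}
Let k=closure and c=complement:
  1. A     = {t,p,q,v,u}
  2. kA    = {t,p,q,v,u,r}
  3. cA    = {s,r}
  4. ckA   = {s}
  5. kcA   = {s,q,v,u,r}
  6. ckcA  = {t,p}
  7. kckcA = {t,p,v,r}
  8. ckckcA = {s,q,u}
— saturated at 8

8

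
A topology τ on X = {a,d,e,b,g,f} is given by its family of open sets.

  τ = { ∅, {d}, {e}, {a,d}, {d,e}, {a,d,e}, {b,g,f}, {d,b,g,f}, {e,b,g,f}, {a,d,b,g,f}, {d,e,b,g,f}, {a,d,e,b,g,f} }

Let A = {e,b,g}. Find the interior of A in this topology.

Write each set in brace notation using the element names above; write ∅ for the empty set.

{e}

interior: largest open inside A is {e} (from ∅, {e})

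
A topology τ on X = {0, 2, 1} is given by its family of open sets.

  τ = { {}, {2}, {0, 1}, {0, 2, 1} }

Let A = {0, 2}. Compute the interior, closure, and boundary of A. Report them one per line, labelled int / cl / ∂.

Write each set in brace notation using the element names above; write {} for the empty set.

int(A) = {2}
cl(A)  = {0, 2, 1}
∂A     = {0, 1}

U open, U⊆A: {}, {2}. int(A) = ⋃ = {2}
X∖A={1}, int(X∖A)={}, hence cl(A)={0, 2, 1}
∂A: remove int from cl → {0, 1}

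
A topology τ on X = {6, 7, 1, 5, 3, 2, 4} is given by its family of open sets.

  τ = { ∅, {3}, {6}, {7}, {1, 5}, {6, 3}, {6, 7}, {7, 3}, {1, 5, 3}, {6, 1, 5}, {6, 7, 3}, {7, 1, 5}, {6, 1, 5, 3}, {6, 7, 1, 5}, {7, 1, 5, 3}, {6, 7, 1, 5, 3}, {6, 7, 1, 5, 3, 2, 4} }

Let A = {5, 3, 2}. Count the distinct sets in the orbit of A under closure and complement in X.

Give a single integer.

10

X∖A={6, 7, 1, 4}, int(X∖A)={6, 7}, hence cl(A)={1, 5, 3, 2, 4}
Orbit (k=closure, c=complement):
  1. A     = {5, 3, 2}
  2. kA    = {1, 5, 3, 2, 4}
  3. cA    = {6, 7, 1, 4}
  4. ckA   = {6, 7}
  5. kcA   = {6, 7, 1, 5, 2, 4}
  6. kckA  = {6, 7, 2, 4}
  7. ckcA  = {3}
  8. ckckA = {1, 5, 3}
  9. kckcA = {3, 2, 4}
  10. ckckcA = {6, 7, 1, 5}
(closed under both — stop)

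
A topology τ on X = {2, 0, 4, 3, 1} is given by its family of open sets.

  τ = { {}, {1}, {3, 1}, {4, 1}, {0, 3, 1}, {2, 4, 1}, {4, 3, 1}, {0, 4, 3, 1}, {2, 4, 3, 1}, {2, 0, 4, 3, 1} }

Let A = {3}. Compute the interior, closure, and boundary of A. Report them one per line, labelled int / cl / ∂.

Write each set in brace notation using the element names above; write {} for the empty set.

int(A) = {}
cl(A)  = {0, 3}
∂A     = {0, 3}

U open, U⊆A: {}. int(A) = ⋃ = {}
X∖A={2, 0, 4, 1}, int(X∖A)={2, 4, 1}, hence cl(A)={0, 3}
∂A: remove int from cl → {0, 3}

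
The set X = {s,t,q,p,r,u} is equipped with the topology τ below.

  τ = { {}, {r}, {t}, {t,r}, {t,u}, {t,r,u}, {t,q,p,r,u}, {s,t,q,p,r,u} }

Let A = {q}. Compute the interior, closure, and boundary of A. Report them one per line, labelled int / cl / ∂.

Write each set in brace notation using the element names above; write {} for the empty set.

open subsets of A: {}; so int(A) = {}
closure: X∖int(X∖A) = X∖{t,r,u} = {s,q,p}
∂A = {s,q,p} minus {} = {s,q,p}

int(A) = {}
cl(A)  = {s,q,p}
∂A     = {s,q,p}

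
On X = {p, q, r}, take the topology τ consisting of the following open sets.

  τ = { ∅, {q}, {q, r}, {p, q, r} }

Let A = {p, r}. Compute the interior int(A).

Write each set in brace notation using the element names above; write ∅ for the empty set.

∅

opens ⊆ A: ∅; union → int = ∅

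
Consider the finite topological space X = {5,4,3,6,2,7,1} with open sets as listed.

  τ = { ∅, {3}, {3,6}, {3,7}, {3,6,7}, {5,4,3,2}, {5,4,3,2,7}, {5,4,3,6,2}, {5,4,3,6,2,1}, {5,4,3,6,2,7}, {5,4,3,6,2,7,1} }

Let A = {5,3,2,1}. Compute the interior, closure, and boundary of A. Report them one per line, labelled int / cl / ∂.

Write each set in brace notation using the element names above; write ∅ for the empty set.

int(A) = {3}
cl(A)  = {5,4,3,6,2,7,1}
∂A     = {5,4,6,2,7,1}

open subsets of A: ∅, {3}; so int(A) = {3}
closure: X∖int(X∖A) = X∖∅ = {5,4,3,6,2,7,1}
∂A = {5,4,3,6,2,7,1} minus {3} = {5,4,6,2,7,1}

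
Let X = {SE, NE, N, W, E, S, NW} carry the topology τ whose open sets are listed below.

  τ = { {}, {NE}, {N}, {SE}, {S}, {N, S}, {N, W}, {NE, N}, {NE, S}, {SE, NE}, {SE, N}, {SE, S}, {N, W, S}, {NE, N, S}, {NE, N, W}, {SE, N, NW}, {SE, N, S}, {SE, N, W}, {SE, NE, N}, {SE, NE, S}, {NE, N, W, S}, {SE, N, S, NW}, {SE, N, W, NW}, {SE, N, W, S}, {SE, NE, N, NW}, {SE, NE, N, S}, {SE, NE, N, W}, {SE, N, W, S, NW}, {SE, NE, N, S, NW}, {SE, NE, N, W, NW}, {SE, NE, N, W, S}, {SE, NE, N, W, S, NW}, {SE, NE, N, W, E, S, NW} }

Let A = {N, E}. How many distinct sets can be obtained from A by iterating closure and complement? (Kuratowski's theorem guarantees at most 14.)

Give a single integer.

8

closure: X∖int(X∖A) = X∖{SE, NE, S} = {N, W, E, NW}
Let k=closure and c=complement:
  1. A     = {N, E}
  2. kA    = {N, W, E, NW}
  3. cA    = {SE, NE, W, S, NW}
  4. ckA   = {SE, NE, S}
  5. kcA   = {SE, NE, W, E, S, NW}
  6. kckA  = {SE, NE, E, S, NW}
  7. ckcA  = {N}
  8. ckckA = {N, W}
— saturated at 8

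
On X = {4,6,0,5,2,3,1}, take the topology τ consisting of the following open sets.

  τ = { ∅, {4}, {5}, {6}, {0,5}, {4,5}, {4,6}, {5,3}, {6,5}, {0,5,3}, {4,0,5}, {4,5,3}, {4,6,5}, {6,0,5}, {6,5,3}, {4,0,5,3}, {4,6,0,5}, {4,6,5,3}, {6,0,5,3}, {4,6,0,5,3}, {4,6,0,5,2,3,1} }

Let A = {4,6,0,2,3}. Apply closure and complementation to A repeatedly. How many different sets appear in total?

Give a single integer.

8

closure: X∖int(X∖A) = X∖{5} = {4,6,0,2,3,1}
Let k=closure and c=complement:
  1. A     = {4,6,0,2,3}
  2. kA    = {4,6,0,2,3,1}
  3. cA    = {5,1}
  4. ckA   = {5}
  5. kcA   = {0,5,2,3,1}
  6. ckcA  = {4,6}
  7. kckcA = {4,6,2,1}
  8. ckckcA = {0,5,3}
— saturated at 8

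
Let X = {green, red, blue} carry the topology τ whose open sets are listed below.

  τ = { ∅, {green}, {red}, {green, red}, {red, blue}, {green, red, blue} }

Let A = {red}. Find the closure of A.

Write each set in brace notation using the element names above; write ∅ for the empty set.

{red, blue}

complement {green, blue}; its interior {green}; cl(A) = X∖{green} = {red, blue}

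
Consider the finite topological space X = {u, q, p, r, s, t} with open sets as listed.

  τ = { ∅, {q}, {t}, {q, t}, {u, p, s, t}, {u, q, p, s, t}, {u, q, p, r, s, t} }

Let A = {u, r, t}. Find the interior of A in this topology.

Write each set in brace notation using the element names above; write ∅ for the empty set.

{t}

open subsets of A: ∅, {t}; so int(A) = {t}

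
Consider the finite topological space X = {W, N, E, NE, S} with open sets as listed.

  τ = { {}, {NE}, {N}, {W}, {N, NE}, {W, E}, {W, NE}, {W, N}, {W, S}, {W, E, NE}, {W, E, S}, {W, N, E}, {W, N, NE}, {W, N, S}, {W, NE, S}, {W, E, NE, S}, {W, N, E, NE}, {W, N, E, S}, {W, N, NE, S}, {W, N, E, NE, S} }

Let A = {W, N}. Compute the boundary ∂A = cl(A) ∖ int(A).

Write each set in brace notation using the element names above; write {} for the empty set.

open subsets of A: {}, {N}, {W}, {W, N}; so int(A) = {W, N}
closure: X∖int(X∖A) = X∖{NE} = {W, N, E, S}
∂A = {W, N, E, S} minus {W, N} = {E, S}

{E, S}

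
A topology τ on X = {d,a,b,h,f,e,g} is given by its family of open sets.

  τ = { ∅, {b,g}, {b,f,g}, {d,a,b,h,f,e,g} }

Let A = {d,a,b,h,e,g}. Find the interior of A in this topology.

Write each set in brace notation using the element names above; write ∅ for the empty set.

interior: largest open inside A is {b,g} (from ∅, {b,g})

{b,g}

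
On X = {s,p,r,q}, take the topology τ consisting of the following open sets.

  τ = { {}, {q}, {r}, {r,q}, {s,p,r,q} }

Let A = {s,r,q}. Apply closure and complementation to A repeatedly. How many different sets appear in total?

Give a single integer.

X∖A={p}, int(X∖A)={}, hence cl(A)={s,p,r,q}
Orbit (k=closure, c=complement):
  1. A     = {s,r,q}
  2. kA    = {s,p,r,q}
  3. cA    = {p}
  4. ckA   = {}
  5. kcA   = {s,p}
  6. ckcA  = {r,q}
(closed under both — stop)

6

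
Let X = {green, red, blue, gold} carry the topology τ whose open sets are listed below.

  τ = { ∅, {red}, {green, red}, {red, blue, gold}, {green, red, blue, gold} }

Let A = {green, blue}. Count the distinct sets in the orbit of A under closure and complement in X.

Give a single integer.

complement {red, gold}; its interior {red}; cl(A) = X∖{red} = {green, blue, gold}
With k = closure, c = complement:
  1. A     = {green, blue}
  2. kA    = {green, blue, gold}
  3. cA    = {red, gold}
  4. ckA   = {red}
  5. kcA   = {green, red, blue, gold}
  6. ckcA  = ∅
k, c of each give nothing new

6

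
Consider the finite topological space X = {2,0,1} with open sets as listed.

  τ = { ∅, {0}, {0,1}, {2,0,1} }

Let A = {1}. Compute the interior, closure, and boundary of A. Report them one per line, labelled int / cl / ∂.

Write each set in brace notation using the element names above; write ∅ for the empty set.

open subsets of A: ∅; so int(A) = ∅
closure: X∖int(X∖A) = X∖{0} = {2,1}
∂A = {2,1} minus ∅ = {2,1}

int(A) = ∅
cl(A)  = {2,1}
∂A     = {2,1}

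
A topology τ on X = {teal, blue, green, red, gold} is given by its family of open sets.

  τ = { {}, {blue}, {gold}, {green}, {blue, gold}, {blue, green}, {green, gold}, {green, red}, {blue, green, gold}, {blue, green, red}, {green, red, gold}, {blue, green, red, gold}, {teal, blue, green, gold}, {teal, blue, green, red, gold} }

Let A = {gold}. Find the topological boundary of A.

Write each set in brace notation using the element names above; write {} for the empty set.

interior: largest open inside A is {gold} (from {}, {gold})
cl via duality: int({teal, blue, green, red}) = {blue, green, red}, so X∖{blue, green, red} = {teal, gold}
cl∖int = {teal}

{teal}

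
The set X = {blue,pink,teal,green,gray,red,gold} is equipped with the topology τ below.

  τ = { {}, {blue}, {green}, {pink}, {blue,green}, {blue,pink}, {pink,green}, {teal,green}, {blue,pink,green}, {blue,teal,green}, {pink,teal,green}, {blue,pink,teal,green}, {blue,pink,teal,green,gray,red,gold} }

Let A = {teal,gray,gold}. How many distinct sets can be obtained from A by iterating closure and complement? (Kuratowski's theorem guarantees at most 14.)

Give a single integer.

6

X∖A={blue,pink,green,red}, int(X∖A)={blue,pink,green}, hence cl(A)={teal,gray,red,gold}
Orbit (k=closure, c=complement):
  1. A     = {teal,gray,gold}
  2. kA    = {teal,gray,red,gold}
  3. cA    = {blue,pink,green,red}
  4. ckA   = {blue,pink,green}
  5. kcA   = {blue,pink,teal,green,gray,red,gold}
  6. ckcA  = {}
(closed under both — stop)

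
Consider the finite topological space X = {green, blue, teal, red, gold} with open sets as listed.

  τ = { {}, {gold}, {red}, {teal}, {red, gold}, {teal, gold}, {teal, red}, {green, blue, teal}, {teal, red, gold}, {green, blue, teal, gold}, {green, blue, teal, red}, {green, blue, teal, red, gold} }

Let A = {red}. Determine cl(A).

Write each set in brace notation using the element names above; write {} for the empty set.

cl via duality: int({green, blue, teal, gold}) = {green, blue, teal, gold}, so X∖{green, blue, teal, gold} = {red}

{red}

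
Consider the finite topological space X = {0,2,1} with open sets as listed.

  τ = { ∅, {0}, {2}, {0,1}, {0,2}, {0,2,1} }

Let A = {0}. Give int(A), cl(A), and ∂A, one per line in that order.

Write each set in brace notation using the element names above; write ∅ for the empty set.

open subsets of A: ∅, {0}; so int(A) = {0}
closure: X∖int(X∖A) = X∖{2} = {0,1}
∂A = {0,1} minus {0} = {1}

int(A) = {0}
cl(A)  = {0,1}
∂A     = {1}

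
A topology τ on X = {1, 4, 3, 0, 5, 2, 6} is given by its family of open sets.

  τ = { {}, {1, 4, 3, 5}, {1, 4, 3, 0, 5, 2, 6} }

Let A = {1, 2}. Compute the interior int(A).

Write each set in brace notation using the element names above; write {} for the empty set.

{}

open subsets of A: {}; so int(A) = {}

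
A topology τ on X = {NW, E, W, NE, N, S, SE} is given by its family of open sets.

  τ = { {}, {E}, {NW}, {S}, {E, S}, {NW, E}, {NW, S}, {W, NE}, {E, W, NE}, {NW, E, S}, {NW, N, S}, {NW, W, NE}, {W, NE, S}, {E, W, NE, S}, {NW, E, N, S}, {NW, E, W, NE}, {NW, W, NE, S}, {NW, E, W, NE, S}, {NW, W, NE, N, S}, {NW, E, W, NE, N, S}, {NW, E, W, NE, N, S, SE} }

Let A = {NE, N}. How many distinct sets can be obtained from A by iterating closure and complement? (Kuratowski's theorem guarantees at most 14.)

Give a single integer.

X∖A={NW, E, W, S, SE}, int(X∖A)={NW, E, S}, hence cl(A)={W, NE, N, SE}
Orbit (k=closure, c=complement):
  1. A     = {NE, N}
  2. kA    = {W, NE, N, SE}
  3. cA    = {NW, E, W, S, SE}
  4. ckA   = {NW, E, S}
  5. kcA   = {NW, E, W, NE, N, S, SE}
  6. kckA  = {NW, E, N, S, SE}
  7. ckcA  = {}
  8. ckckA = {W, NE}
  9. kckckA = {W, NE, SE}
  10. ckckckA = {NW, E, N, S}
(closed under both — stop)

10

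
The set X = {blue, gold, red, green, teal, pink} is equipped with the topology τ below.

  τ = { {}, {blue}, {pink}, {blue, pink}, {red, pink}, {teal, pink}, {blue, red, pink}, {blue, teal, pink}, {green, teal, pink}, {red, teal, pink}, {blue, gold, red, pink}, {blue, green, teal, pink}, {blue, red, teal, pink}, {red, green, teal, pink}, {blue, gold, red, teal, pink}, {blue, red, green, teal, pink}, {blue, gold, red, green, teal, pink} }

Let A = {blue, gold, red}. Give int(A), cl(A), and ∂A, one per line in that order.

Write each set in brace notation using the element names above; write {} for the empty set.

interior: largest open inside A is {blue} (from {}, {blue})
cl via duality: int({green, teal, pink}) = {green, teal, pink}, so X∖{green, teal, pink} = {blue, gold, red}
cl∖int = {gold, red}

int(A) = {blue}
cl(A)  = {blue, gold, red}
∂A     = {gold, red}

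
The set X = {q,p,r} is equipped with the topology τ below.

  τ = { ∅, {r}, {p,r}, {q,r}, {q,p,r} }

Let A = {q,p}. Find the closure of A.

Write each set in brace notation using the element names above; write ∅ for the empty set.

closure: X∖int(X∖A) = X∖{r} = {q,p}

{q,p}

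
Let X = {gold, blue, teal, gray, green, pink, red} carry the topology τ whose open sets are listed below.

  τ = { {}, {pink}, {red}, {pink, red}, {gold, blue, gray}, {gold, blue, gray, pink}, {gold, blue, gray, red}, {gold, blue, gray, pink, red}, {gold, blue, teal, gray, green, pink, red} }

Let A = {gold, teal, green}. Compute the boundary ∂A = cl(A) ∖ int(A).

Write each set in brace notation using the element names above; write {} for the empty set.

U open, U⊆A: {}. int(A) = ⋃ = {}
X∖A={blue, gray, pink, red}, int(X∖A)={pink, red}, hence cl(A)={gold, blue, teal, gray, green}
∂A: remove int from cl → {gold, blue, teal, gray, green}

{gold, blue, teal, gray, green}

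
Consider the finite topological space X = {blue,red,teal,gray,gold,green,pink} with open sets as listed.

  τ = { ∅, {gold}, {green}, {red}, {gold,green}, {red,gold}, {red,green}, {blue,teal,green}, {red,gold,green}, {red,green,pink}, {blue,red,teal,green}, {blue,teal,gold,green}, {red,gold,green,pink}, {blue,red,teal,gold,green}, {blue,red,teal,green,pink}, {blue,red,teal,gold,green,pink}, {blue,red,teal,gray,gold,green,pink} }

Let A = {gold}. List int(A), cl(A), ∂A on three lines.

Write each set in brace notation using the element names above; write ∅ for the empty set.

interior: largest open inside A is {gold} (from ∅, {gold})
cl via duality: int({blue,red,teal,gray,green,pink}) = {blue,red,teal,green,pink}, so X∖{blue,red,teal,green,pink} = {gray,gold}
cl∖int = {gray}

int(A) = {gold}
cl(A)  = {gray,gold}
∂A     = {gray}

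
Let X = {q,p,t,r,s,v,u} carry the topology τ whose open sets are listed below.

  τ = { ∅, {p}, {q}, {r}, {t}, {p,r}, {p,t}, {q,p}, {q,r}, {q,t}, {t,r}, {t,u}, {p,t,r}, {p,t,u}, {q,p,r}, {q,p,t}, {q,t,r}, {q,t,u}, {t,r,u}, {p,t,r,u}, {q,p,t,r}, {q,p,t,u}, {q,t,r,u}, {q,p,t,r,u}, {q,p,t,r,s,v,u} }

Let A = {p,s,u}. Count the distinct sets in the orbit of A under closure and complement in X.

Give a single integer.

8

cl via duality: int({q,t,r,v}) = {q,t,r}, so X∖{q,t,r} = {p,s,v,u}
Write k for closure, c for complement:
  1. A     = {p,s,u}
  2. kA    = {p,s,v,u}
  3. cA    = {q,t,r,v}
  4. ckA   = {q,t,r}
  5. kcA   = {q,t,r,s,v,u}
  6. ckcA  = {p}
  7. kckcA = {p,s,v}
  8. ckckcA = {q,t,r,u}
applying k or c yields no new set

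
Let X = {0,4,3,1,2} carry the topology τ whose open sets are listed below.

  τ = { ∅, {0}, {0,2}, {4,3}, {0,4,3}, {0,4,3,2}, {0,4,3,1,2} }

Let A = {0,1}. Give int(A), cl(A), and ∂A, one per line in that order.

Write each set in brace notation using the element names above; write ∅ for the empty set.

int(A) = {0}
cl(A)  = {0,1,2}
∂A     = {1,2}

U open, U⊆A: ∅, {0}. int(A) = ⋃ = {0}
X∖A={4,3,2}, int(X∖A)={4,3}, hence cl(A)={0,1,2}
∂A: remove int from cl → {1,2}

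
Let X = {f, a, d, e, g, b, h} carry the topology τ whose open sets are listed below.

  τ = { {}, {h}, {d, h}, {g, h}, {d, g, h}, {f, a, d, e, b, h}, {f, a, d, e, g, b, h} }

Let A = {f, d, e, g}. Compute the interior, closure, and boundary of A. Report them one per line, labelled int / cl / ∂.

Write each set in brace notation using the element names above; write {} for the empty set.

opens ⊆ A: {}; union → int = {}
complement {a, b, h}; its interior {h}; cl(A) = X∖{h} = {f, a, d, e, g, b}
boundary = {f, a, d, e, g, b} ∖ {} = {f, a, d, e, g, b}

int(A) = {}
cl(A)  = {f, a, d, e, g, b}
∂A     = {f, a, d, e, g, b}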